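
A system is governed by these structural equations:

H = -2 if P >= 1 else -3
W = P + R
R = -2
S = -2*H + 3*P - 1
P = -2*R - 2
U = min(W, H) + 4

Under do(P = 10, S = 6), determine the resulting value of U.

2

Setting P = 10, S = 6 by intervention discards those variables' equations.
H = -2 if P >= 1 else -3  [with P=10]  = -2
W = P + R  [with P=10, R=-2]  = 8
U = min(W, H) + 4  [with W=8, H=-2]  = 2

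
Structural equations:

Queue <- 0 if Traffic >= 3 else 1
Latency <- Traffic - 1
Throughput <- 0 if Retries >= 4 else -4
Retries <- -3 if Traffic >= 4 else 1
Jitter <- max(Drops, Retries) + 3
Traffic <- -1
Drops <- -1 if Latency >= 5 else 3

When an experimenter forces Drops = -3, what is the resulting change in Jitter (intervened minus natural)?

Under do(Drops=-3), the mechanism Drops <- -1 if Latency >= 5 else 3 is discarded; Drops is fixed at -3.
Retries = -3 if Traffic >= 4 else 1  [with Traffic=-1]  = 1
Jitter = max(Drops, Retries) + 3  [with Drops=-3, Retries=1]  = 4
Without intervention: Latency = Traffic - 1  [with Traffic=-1]  = -2; Drops = -1 if Latency >= 5 else 3  [with Latency=-2]  = 3; Retries = -3 if Traffic >= 4 else 1  [with Traffic=-1]  = 1; Jitter = max(Drops, Retries) + 3  [with Drops=3, Retries=1]  = 6.
Change = 4 − 6 = -2.

-2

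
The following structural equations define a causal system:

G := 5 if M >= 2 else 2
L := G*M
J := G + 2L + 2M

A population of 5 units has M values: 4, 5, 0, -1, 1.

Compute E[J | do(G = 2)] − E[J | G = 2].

10.8

Under do(G=2), G's equation is replaced by G=2 for every unit. Per-unit J: 26, 32, 2, -4, 8. Mean = 12.8.
E[J|G=2] averages over only the 3 units with G=2 (M = 0, -1, 1): J = 2, -4, 8, mean 2.
Difference = 12.8 − 2 = 10.8.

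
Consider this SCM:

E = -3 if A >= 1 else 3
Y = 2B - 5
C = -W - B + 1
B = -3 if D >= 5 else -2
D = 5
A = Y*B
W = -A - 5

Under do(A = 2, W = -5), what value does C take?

9

The joint intervention fixes A = 2, W = -5, removing each variable's own equation.
B = -3 if D >= 5 else -2  [with D=5]  = -3
C = -W - B + 1  [with W=-5, B=-3]  = 9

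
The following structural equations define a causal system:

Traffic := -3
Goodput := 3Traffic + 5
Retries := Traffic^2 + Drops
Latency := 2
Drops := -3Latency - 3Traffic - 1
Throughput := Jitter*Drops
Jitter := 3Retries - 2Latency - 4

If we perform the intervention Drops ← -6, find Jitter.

do(Drops=-6) replaces the equation Drops := -3Latency - 3Traffic - 1 with the constant Drops = -6.
Retries = Traffic^2 + Drops  [with Traffic=-3, Drops=-6]  = 3
Jitter = 3Retries - 2Latency - 4  [with Retries=3, Latency=2]  = 1

1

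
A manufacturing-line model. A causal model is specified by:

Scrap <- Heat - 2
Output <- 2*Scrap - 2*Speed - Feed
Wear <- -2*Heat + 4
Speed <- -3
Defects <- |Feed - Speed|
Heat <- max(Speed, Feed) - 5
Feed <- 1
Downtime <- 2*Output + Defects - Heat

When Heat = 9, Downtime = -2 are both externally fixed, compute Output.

Under do(Heat = 9, Downtime = -2), each intervened variable's structural equation is replaced by its fixed value.
Scrap = Heat - 2  [with Heat=9]  = 7
Output = 2*Scrap - 2*Speed - Feed  [with Scrap=7, Speed=-3, Feed=1]  = 19

19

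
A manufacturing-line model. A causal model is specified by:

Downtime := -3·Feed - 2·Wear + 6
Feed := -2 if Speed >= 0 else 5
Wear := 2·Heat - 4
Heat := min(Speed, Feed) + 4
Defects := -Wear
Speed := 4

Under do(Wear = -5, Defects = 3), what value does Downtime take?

22

The joint intervention fixes Wear = -5, Defects = 3, removing each variable's own equation.
Feed = -2 if Speed >= 0 else 5  [with Speed=4]  = -2
Downtime = -3·Feed - 2·Wear + 6  [with Feed=-2, Wear=-5]  = 22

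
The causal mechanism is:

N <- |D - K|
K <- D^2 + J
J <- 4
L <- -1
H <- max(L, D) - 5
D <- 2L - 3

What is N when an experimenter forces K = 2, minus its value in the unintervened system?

-27

Intervening sets K = 2 and removes its equation (K <- D^2 + J).
D = 2L - 3  [with L=-1]  = -5
N = |D - K|  [with D=-5, K=2]  = 7
Without intervention: D = 2L - 3  [with L=-1]  = -5; K = D^2 + J  [with D=-5, J=4]  = 29; N = |D - K|  [with D=-5, K=29]  = 34.
Change = 7 − 34 = -27.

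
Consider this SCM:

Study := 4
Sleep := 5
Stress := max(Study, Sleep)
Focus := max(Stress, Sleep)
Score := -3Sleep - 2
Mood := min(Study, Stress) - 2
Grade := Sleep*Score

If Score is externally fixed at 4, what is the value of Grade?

20

Under do(Score=4), the mechanism Score := -3Sleep - 2 is discarded; Score is fixed at 4.
Grade = Sleep*Score  [with Sleep=5, Score=4]  = 20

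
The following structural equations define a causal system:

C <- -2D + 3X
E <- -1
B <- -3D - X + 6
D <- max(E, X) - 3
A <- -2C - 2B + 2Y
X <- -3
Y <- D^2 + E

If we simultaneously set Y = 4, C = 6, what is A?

Setting Y = 4, C = 6 by intervention discards those variables' equations.
D = max(E, X) - 3  [with E=-1, X=-3]  = -4
B = -3D - X + 6  [with D=-4, X=-3]  = 21
A = -2C - 2B + 2Y  [with C=6, B=21, Y=4]  = -46

-46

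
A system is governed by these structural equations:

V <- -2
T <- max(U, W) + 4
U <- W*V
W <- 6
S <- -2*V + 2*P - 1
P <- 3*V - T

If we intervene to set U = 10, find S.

The intervention breaks the incoming arrows to U: U <- W*V no longer applies, and U = 10.
T = max(U, W) + 4  [with U=10, W=6]  = 14
P = 3*V - T  [with V=-2, T=14]  = -20
S = -2*V + 2*P - 1  [with V=-2, P=-20]  = -37

-37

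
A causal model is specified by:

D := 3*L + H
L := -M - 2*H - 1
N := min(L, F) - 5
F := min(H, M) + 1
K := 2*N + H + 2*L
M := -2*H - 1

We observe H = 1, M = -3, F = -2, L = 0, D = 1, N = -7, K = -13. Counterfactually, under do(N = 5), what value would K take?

11

Intervening sets N = 5 and removes its equation (N := min(L, F) - 5).
M = -2*H - 1  [with H=1]  = -3
L = -M - 2*H - 1  [with M=-3, H=1]  = 0
K = 2*N + H + 2*L  [with N=5, H=1, L=0]  = 11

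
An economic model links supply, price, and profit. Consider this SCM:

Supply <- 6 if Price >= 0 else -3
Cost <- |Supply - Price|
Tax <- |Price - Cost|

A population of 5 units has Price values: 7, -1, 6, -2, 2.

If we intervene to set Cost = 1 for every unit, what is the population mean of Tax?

The intervention sets Cost=1 in all 5 units regardless of Price. Recomputing Tax per unit gives 6, 2, 5, 3, 1; average 3.4.

3.4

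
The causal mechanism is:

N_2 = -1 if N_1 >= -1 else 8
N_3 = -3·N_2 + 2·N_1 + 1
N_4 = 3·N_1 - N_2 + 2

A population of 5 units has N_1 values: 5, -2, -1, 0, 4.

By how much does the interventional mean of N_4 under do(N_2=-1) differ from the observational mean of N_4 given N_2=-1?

do(N_2=-1) breaks N_2's dependence on N_1. With N_2=-1 fixed, N_4 across the units is 18, -3, 0, 3, 15, mean 6.6.
Observing N_2=-1 restricts to units where N_2's equation naturally yields -1: N_1 ∈ {5, -1, 0, 4}. In that subpopulation N_4 = 18, 0, 3, 15, mean 9.
Difference = 6.6 − 9 = -2.4.

-2.4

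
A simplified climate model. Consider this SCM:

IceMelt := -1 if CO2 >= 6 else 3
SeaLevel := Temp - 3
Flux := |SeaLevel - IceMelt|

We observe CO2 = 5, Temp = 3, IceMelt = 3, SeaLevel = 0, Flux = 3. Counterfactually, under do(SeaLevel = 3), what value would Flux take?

Intervening sets SeaLevel = 3 and removes its equation (SeaLevel := Temp - 3).
IceMelt = -1 if CO2 >= 6 else 3  [with CO2=5]  = 3
Flux = |SeaLevel - IceMelt|  [with SeaLevel=3, IceMelt=3]  = 0

0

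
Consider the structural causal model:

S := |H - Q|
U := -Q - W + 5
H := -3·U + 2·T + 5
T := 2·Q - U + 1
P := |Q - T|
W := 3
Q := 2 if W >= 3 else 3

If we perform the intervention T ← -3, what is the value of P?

Under do(T=-3), the mechanism T := 2·Q - U + 1 is discarded; T is fixed at -3.
Q = 2 if W >= 3 else 3  [with W=3]  = 2
P = |Q - T|  [with Q=2, T=-3]  = 5

5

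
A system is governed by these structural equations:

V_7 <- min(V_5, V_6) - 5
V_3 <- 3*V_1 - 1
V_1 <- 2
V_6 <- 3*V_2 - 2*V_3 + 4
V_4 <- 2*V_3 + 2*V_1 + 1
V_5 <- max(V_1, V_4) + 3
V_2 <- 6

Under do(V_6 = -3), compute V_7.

Intervening sets V_6 = -3 and removes its equation (V_6 <- 3*V_2 - 2*V_3 + 4).
V_3 = 3*V_1 - 1  [with V_1=2]  = 5
V_4 = 2*V_3 + 2*V_1 + 1  [with V_3=5, V_1=2]  = 15
V_5 = max(V_1, V_4) + 3  [with V_1=2, V_4=15]  = 18
V_7 = min(V_5, V_6) - 5  [with V_5=18, V_6=-3]  = -8

-8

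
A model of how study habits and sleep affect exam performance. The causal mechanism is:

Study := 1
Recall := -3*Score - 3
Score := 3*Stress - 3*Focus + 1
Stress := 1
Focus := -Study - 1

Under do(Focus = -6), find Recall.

-69

do(Focus=-6) replaces the equation Focus := -Study - 1 with the constant Focus = -6.
Score = 3*Stress - 3*Focus + 1  [with Stress=1, Focus=-6]  = 22
Recall = -3*Score - 3  [with Score=22]  = -69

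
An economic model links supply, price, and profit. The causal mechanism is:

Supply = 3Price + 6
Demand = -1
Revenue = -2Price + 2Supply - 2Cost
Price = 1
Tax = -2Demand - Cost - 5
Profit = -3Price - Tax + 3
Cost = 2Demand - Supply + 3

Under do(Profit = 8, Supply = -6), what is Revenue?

-28

Under do(Profit = 8, Supply = -6), each intervened variable's structural equation is replaced by its fixed value.
Cost = 2Demand - Supply + 3  [with Demand=-1, Supply=-6]  = 7
Revenue = -2Price + 2Supply - 2Cost  [with Price=1, Supply=-6, Cost=7]  = -28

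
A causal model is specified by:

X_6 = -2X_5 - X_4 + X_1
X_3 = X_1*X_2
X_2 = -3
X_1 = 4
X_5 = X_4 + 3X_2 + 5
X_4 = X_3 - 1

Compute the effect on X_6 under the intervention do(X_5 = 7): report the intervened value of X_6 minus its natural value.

-48

The intervention breaks the incoming arrows to X_5: X_5 = X_4 + 3X_2 + 5 no longer applies, and X_5 = 7.
X_3 = X_1*X_2  [with X_1=4, X_2=-3]  = -12
X_4 = X_3 - 1  [with X_3=-12]  = -13
X_6 = -2X_5 - X_4 + X_1  [with X_5=7, X_4=-13, X_1=4]  = 3
Without intervention: X_3 = X_1*X_2  [with X_1=4, X_2=-3]  = -12; X_4 = X_3 - 1  [with X_3=-12]  = -13; X_5 = X_4 + 3X_2 + 5  [with X_4=-13, X_2=-3]  = -17; X_6 = -2X_5 - X_4 + X_1  [with X_5=-17, X_4=-13, X_1=4]  = 51.
Change = 3 − 51 = -48.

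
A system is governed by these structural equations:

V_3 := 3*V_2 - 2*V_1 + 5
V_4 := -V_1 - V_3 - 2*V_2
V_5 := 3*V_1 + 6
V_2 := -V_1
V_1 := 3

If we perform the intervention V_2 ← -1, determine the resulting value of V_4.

Under do(V_2=-1), the mechanism V_2 := -V_1 is discarded; V_2 is fixed at -1.
V_3 = 3*V_2 - 2*V_1 + 5  [with V_2=-1, V_1=3]  = -4
V_4 = -V_1 - V_3 - 2*V_2  [with V_1=3, V_3=-4, V_2=-1]  = 3

3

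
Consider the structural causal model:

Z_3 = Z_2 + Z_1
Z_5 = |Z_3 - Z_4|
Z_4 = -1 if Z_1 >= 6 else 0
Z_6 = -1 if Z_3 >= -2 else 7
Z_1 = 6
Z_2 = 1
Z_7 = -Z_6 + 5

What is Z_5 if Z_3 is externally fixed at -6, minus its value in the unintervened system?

do(Z_3=-6) replaces the equation Z_3 = Z_2 + Z_1 with the constant Z_3 = -6.
Z_4 = -1 if Z_1 >= 6 else 0  [with Z_1=6]  = -1
Z_5 = |Z_3 - Z_4|  [with Z_3=-6, Z_4=-1]  = 5
Without intervention: Z_3 = Z_2 + Z_1  [with Z_2=1, Z_1=6]  = 7; Z_4 = -1 if Z_1 >= 6 else 0  [with Z_1=6]  = -1; Z_5 = |Z_3 - Z_4|  [with Z_3=7, Z_4=-1]  = 8.
Change = 5 − 8 = -3.

-3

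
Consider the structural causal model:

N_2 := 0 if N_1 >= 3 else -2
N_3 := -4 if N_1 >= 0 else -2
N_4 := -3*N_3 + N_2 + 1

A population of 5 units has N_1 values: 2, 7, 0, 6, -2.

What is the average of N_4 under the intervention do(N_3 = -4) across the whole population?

11.8

Under do(N_3=-4), N_3's equation is replaced by N_3=-4 for every unit. Per-unit N_4: 11, 13, 11, 13, 11. Mean = 11.8.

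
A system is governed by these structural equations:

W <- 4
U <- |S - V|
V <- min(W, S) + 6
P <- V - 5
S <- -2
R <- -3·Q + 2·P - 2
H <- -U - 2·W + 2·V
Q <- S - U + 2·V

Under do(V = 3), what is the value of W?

Under do(V=3), the mechanism V <- min(W, S) + 6 is discarded; V is fixed at 3.
W is not downstream of the intervention, so its value is determined by the original equations.

4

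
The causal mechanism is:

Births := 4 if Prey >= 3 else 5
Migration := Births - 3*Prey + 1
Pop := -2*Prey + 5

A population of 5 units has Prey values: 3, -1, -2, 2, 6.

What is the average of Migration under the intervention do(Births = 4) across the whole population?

0.2

do(Births=4) breaks Births's dependence on Prey. With Births=4 fixed, Migration across the units is -4, 8, 11, -1, -13, mean 0.2.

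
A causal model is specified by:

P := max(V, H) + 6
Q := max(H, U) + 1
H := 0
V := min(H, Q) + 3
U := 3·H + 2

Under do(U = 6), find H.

Under do(U=6), the mechanism U := 3·H + 2 is discarded; U is fixed at 6.
H is not downstream of the intervention, so its value is determined by the original equations.

0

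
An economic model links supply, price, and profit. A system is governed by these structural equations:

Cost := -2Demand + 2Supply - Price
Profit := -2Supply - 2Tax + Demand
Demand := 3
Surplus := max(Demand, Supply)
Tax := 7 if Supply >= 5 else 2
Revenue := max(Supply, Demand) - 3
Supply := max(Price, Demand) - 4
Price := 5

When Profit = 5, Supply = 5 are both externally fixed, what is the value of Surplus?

5

Setting Profit = 5, Supply = 5 by intervention discards those variables' equations.
Surplus = max(Demand, Supply)  [with Demand=3, Supply=5]  = 5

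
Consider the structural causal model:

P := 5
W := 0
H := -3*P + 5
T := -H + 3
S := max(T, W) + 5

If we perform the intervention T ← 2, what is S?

Intervening sets T = 2 and removes its equation (T := -H + 3).
S = max(T, W) + 5  [with T=2, W=0]  = 7

7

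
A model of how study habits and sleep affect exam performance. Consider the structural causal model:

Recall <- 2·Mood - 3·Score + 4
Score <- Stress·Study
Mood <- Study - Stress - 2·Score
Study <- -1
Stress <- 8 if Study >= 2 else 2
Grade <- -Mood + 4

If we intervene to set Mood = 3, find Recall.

16

Intervening sets Mood = 3 and removes its equation (Mood <- Study - Stress - 2·Score).
Stress = 8 if Study >= 2 else 2  [with Study=-1]  = 2
Score = Stress·Study  [with Stress=2, Study=-1]  = -2
Recall = 2·Mood - 3·Score + 4  [with Mood=3, Score=-2]  = 16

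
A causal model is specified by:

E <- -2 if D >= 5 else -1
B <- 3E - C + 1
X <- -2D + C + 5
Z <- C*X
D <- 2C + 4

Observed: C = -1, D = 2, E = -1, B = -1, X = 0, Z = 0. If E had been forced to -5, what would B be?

The intervention breaks the incoming arrows to E: E <- -2 if D >= 5 else -1 no longer applies, and E = -5.
B = 3E - C + 1  [with E=-5, C=-1]  = -13

-13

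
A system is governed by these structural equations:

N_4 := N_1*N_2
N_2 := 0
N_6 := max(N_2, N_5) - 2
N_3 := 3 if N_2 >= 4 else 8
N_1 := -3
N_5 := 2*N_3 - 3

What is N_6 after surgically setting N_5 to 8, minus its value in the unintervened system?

-5

The intervention breaks the incoming arrows to N_5: N_5 := 2*N_3 - 3 no longer applies, and N_5 = 8.
N_6 = max(N_2, N_5) - 2  [with N_2=0, N_5=8]  = 6
Without intervention: N_3 = 3 if N_2 >= 4 else 8  [with N_2=0]  = 8; N_5 = 2*N_3 - 3  [with N_3=8]  = 13; N_6 = max(N_2, N_5) - 2  [with N_2=0, N_5=13]  = 11.
Change = 6 − 11 = -5.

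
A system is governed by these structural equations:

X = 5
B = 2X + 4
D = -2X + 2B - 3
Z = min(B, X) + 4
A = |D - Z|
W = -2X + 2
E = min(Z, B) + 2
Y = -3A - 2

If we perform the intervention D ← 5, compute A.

do(D=5) replaces the equation D = -2X + 2B - 3 with the constant D = 5.
B = 2X + 4  [with X=5]  = 14
Z = min(B, X) + 4  [with B=14, X=5]  = 9
A = |D - Z|  [with D=5, Z=9]  = 4

4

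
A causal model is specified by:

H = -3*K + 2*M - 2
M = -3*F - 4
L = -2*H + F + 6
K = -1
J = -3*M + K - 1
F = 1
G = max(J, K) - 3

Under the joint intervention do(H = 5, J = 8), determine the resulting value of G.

Under do(H = 5, J = 8), each intervened variable's structural equation is replaced by its fixed value.
G = max(J, K) - 3  [with J=8, K=-1]  = 5

5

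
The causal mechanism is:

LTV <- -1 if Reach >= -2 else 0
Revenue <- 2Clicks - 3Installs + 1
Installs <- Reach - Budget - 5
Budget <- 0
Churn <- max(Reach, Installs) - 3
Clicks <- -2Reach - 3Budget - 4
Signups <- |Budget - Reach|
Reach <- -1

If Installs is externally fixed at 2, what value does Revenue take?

The intervention breaks the incoming arrows to Installs: Installs <- Reach - Budget - 5 no longer applies, and Installs = 2.
Clicks = -2Reach - 3Budget - 4  [with Reach=-1, Budget=0]  = -2
Revenue = 2Clicks - 3Installs + 1  [with Clicks=-2, Installs=2]  = -9

-9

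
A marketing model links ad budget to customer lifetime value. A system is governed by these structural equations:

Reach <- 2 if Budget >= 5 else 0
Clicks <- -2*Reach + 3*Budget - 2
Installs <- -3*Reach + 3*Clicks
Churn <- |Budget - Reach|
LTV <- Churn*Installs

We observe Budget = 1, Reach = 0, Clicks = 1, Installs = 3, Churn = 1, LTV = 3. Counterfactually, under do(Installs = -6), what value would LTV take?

-6

Under do(Installs=-6), the mechanism Installs <- -3*Reach + 3*Clicks is discarded; Installs is fixed at -6.
Reach = 2 if Budget >= 5 else 0  [with Budget=1]  = 0
Churn = |Budget - Reach|  [with Budget=1, Reach=0]  = 1
LTV = Churn*Installs  [with Churn=1, Installs=-6]  = -6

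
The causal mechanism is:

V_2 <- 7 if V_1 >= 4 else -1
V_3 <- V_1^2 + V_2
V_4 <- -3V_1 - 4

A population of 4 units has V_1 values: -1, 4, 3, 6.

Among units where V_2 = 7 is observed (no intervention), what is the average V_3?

33

Conditioning on V_2=7 selects the 2 unit(s) with V_1 ∈ {4, 6}. Their V_3 values: 23, 43. Mean = 33.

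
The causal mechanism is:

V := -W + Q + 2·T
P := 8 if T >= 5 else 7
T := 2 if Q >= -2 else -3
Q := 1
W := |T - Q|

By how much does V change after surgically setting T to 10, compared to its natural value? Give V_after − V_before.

8

do(T=10) replaces the equation T := 2 if Q >= -2 else -3 with the constant T = 10.
W = |T - Q|  [with T=10, Q=1]  = 9
V = -W + Q + 2·T  [with W=9, Q=1, T=10]  = 12
Without intervention: T = 2 if Q >= -2 else -3  [with Q=1]  = 2; W = |T - Q|  [with T=2, Q=1]  = 1; V = -W + Q + 2·T  [with W=1, Q=1, T=2]  = 4.
Change = 12 − 4 = 8.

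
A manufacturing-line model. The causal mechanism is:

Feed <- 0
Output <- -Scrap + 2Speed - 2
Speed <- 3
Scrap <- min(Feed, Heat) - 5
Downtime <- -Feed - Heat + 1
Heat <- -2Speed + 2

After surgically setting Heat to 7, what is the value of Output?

9

do(Heat=7) replaces the equation Heat <- -2Speed + 2 with the constant Heat = 7.
Scrap = min(Feed, Heat) - 5  [with Feed=0, Heat=7]  = -5
Output = -Scrap + 2Speed - 2  [with Scrap=-5, Speed=3]  = 9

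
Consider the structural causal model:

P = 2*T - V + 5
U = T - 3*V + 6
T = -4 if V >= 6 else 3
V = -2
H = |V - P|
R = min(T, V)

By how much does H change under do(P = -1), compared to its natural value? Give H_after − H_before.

-14

The intervention breaks the incoming arrows to P: P = 2*T - V + 5 no longer applies, and P = -1.
H = |V - P|  [with V=-2, P=-1]  = 1
Without intervention: T = -4 if V >= 6 else 3  [with V=-2]  = 3; P = 2*T - V + 5  [with T=3, V=-2]  = 13; H = |V - P|  [with V=-2, P=13]  = 15.
Change = 1 − 15 = -14.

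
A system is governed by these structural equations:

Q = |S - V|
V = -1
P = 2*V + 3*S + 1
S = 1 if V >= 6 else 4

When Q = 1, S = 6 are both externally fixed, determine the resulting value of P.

17

The joint intervention fixes Q = 1, S = 6, removing each variable's own equation.
P = 2*V + 3*S + 1  [with V=-1, S=6]  = 17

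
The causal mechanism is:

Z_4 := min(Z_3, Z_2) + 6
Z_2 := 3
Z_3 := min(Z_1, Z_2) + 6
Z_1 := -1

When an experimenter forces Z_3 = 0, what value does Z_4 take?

6

The intervention breaks the incoming arrows to Z_3: Z_3 := min(Z_1, Z_2) + 6 no longer applies, and Z_3 = 0.
Z_4 = min(Z_3, Z_2) + 6  [with Z_3=0, Z_2=3]  = 6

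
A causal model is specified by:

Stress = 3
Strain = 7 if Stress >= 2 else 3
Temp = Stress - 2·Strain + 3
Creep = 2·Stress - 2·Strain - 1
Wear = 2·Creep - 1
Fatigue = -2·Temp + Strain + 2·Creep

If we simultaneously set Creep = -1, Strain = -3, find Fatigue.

-29

The joint intervention fixes Creep = -1, Strain = -3, removing each variable's own equation.
Temp = Stress - 2·Strain + 3  [with Stress=3, Strain=-3]  = 12
Fatigue = -2·Temp + Strain + 2·Creep  [with Temp=12, Strain=-3, Creep=-1]  = -29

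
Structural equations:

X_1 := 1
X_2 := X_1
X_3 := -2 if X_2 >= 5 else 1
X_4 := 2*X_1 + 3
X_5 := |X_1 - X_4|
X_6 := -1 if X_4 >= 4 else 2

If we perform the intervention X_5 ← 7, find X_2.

1

Under do(X_5=7), the mechanism X_5 := |X_1 - X_4| is discarded; X_5 is fixed at 7.
No directed path runs from X_5 to X_2, so X_2 keeps its natural value.
X_2 = X_1  [with X_1=1]  = 1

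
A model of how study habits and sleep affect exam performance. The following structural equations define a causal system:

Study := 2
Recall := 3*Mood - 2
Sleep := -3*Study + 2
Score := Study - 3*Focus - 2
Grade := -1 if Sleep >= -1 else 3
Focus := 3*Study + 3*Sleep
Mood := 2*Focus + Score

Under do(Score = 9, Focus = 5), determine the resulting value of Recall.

The joint intervention fixes Score = 9, Focus = 5, removing each variable's own equation.
Mood = 2*Focus + Score  [with Focus=5, Score=9]  = 19
Recall = 3*Mood - 2  [with Mood=19]  = 55

55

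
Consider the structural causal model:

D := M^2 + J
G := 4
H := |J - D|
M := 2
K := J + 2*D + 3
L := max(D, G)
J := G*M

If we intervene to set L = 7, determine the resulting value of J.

8

do(L=7) replaces the equation L := max(D, G) with the constant L = 7.
J is not downstream of the intervention, so its value is determined by the original equations.
J = G*M  [with G=4, M=2]  = 8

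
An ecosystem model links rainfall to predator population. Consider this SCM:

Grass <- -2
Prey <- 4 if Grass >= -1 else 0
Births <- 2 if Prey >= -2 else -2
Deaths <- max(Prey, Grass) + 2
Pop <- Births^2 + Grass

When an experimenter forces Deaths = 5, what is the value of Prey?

The intervention breaks the incoming arrows to Deaths: Deaths <- max(Prey, Grass) + 2 no longer applies, and Deaths = 5.
Since Prey is not a descendant of the intervened variable, it is unaffected.
Prey = 4 if Grass >= -1 else 0  [with Grass=-2]  = 0

0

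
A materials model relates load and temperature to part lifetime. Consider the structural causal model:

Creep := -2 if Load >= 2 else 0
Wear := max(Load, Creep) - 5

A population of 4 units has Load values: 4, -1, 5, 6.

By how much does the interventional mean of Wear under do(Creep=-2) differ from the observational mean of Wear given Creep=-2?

-1.5

The intervention sets Creep=-2 in all 4 units regardless of Load. Recomputing Wear per unit gives -1, -6, 0, 1; average -1.5.
Conditioning on Creep=-2 selects the 3 unit(s) with Load ∈ {4, 5, 6}. Their Wear values: -1, 0, 1. Mean = 0.
Difference = -1.5 − 0 = -1.5.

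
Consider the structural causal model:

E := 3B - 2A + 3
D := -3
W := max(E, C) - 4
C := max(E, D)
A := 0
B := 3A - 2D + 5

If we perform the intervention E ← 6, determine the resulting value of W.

2

Under do(E=6), the mechanism E := 3B - 2A + 3 is discarded; E is fixed at 6.
C = max(E, D)  [with E=6, D=-3]  = 6
W = max(E, C) - 4  [with E=6, C=6]  = 2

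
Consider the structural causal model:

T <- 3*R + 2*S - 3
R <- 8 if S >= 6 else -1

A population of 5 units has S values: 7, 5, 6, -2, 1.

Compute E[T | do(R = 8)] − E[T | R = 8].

-6.2

The intervention sets R=8 in all 5 units regardless of S. Recomputing T per unit gives 35, 31, 33, 17, 23; average 27.8.
E[T|R=8] averages over only the 2 units with R=8 (S = 7, 6): T = 35, 33, mean 34.
Difference = 27.8 − 34 = -6.2.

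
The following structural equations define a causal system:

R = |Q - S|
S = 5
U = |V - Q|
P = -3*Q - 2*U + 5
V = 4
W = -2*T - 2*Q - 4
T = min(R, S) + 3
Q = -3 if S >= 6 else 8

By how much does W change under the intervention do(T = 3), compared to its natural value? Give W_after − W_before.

Intervening sets T = 3 and removes its equation (T = min(R, S) + 3).
Q = -3 if S >= 6 else 8  [with S=5]  = 8
W = -2*T - 2*Q - 4  [with T=3, Q=8]  = -26
Without intervention: Q = -3 if S >= 6 else 8  [with S=5]  = 8; R = |Q - S|  [with Q=8, S=5]  = 3; T = min(R, S) + 3  [with R=3, S=5]  = 6; W = -2*T - 2*Q - 4  [with T=6, Q=8]  = -32.
Change = -26 − (-32) = 6.

6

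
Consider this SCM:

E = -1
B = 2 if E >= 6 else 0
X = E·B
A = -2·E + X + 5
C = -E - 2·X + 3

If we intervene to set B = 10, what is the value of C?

24

do(B=10) replaces the equation B = 2 if E >= 6 else 0 with the constant B = 10.
X = E·B  [with E=-1, B=10]  = -10
C = -E - 2·X + 3  [with E=-1, X=-10]  = 24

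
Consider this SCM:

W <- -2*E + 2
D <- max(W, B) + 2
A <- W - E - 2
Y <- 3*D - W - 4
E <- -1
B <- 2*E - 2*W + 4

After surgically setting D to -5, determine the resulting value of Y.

-23

The intervention breaks the incoming arrows to D: D <- max(W, B) + 2 no longer applies, and D = -5.
W = -2*E + 2  [with E=-1]  = 4
Y = 3*D - W - 4  [with D=-5, W=4]  = -23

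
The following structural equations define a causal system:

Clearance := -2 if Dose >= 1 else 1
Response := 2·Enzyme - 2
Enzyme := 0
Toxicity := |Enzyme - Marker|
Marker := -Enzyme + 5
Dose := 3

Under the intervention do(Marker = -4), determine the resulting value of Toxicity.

do(Marker=-4) replaces the equation Marker := -Enzyme + 5 with the constant Marker = -4.
Toxicity = |Enzyme - Marker|  [with Enzyme=0, Marker=-4]  = 4

4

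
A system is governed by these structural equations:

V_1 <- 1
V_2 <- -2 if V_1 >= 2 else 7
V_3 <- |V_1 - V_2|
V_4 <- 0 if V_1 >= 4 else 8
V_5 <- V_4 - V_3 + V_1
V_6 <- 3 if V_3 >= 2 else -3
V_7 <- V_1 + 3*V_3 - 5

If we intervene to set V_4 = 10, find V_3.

6

Under do(V_4=10), the mechanism V_4 <- 0 if V_1 >= 4 else 8 is discarded; V_4 is fixed at 10.
Since V_3 is not a descendant of the intervened variable, it is unaffected.
V_2 = -2 if V_1 >= 2 else 7  [with V_1=1]  = 7
V_3 = |V_1 - V_2|  [with V_1=1, V_2=7]  = 6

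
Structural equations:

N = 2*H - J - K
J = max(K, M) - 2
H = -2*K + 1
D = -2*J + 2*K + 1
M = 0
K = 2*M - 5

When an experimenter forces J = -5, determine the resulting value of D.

Under do(J=-5), the mechanism J = max(K, M) - 2 is discarded; J is fixed at -5.
K = 2*M - 5  [with M=0]  = -5
D = -2*J + 2*K + 1  [with J=-5, K=-5]  = 1

1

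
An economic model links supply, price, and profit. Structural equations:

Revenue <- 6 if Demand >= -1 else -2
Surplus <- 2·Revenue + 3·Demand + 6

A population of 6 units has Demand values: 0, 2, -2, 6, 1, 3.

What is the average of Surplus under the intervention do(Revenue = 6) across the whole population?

23

Under do(Revenue=6), Revenue's equation is replaced by Revenue=6 for every unit. Per-unit Surplus: 18, 24, 12, 36, 21, 27. Mean = 23.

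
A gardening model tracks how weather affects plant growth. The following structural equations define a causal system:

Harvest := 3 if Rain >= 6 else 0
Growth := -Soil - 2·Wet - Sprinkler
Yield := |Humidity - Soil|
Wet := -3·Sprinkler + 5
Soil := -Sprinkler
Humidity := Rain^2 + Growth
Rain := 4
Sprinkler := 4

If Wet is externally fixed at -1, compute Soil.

-4

Under do(Wet=-1), the mechanism Wet := -3·Sprinkler + 5 is discarded; Wet is fixed at -1.
Since Soil is not a descendant of the intervened variable, it is unaffected.
Soil = -Sprinkler  [with Sprinkler=4]  = -4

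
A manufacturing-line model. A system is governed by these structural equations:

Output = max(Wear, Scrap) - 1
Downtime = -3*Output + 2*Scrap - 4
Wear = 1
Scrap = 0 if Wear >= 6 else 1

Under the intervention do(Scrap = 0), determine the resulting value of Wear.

Under do(Scrap=0), the mechanism Scrap = 0 if Wear >= 6 else 1 is discarded; Scrap is fixed at 0.
Wear is not downstream of the intervention, so its value is determined by the original equations.

1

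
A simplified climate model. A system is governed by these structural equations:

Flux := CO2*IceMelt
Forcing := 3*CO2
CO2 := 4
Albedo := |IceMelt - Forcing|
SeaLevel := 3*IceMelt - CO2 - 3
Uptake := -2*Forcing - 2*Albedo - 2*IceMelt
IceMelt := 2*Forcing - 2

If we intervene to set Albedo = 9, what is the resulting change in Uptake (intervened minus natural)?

2

The intervention breaks the incoming arrows to Albedo: Albedo := |IceMelt - Forcing| no longer applies, and Albedo = 9.
Forcing = 3*CO2  [with CO2=4]  = 12
IceMelt = 2*Forcing - 2  [with Forcing=12]  = 22
Uptake = -2*Forcing - 2*Albedo - 2*IceMelt  [with Forcing=12, Albedo=9, IceMelt=22]  = -86
Without intervention: Forcing = 3*CO2  [with CO2=4]  = 12; IceMelt = 2*Forcing - 2  [with Forcing=12]  = 22; Albedo = |IceMelt - Forcing|  [with IceMelt=22, Forcing=12]  = 10; Uptake = -2*Forcing - 2*Albedo - 2*IceMelt  [with Forcing=12, Albedo=10, IceMelt=22]  = -88.
Change = -86 − (-88) = 2.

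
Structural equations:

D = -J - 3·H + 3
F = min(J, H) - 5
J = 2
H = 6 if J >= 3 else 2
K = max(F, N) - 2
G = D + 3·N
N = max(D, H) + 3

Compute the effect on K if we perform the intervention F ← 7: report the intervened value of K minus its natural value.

The intervention breaks the incoming arrows to F: F = min(J, H) - 5 no longer applies, and F = 7.
H = 6 if J >= 3 else 2  [with J=2]  = 2
D = -J - 3·H + 3  [with J=2, H=2]  = -5
N = max(D, H) + 3  [with D=-5, H=2]  = 5
K = max(F, N) - 2  [with F=7, N=5]  = 5
Without intervention: H = 6 if J >= 3 else 2  [with J=2]  = 2; F = min(J, H) - 5  [with J=2, H=2]  = -3; D = -J - 3·H + 3  [with J=2, H=2]  = -5; N = max(D, H) + 3  [with D=-5, H=2]  = 5; K = max(F, N) - 2  [with F=-3, N=5]  = 3.
Change = 5 − 3 = 2.

2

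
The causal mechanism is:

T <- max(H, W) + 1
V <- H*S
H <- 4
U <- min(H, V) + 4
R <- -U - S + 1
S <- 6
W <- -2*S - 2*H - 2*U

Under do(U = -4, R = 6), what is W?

-12

Setting U = -4, R = 6 by intervention discards those variables' equations.
W = -2*S - 2*H - 2*U  [with S=6, H=4, U=-4]  = -12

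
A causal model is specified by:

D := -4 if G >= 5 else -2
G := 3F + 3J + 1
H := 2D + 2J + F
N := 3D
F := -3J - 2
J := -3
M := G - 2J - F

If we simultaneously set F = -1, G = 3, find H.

Under do(F = -1, G = 3), each intervened variable's structural equation is replaced by its fixed value.
D = -4 if G >= 5 else -2  [with G=3]  = -2
H = 2D + 2J + F  [with D=-2, J=-3, F=-1]  = -11

-11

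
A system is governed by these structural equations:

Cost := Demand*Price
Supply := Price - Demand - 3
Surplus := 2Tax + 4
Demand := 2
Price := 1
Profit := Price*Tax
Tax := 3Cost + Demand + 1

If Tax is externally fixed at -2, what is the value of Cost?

The intervention breaks the incoming arrows to Tax: Tax := 3Cost + Demand + 1 no longer applies, and Tax = -2.
Since Cost is not a descendant of the intervened variable, it is unaffected.
Cost = Demand*Price  [with Demand=2, Price=1]  = 2

2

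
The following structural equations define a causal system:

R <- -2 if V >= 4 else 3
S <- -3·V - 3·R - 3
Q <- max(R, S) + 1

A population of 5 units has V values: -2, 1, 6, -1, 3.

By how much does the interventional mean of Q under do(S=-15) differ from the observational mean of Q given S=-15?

1.5

do(S=-15) breaks S's dependence on V. With S=-15 fixed, Q across the units is 4, 4, -1, 4, 4, mean 3.
Observing S=-15 restricts to units where S's equation naturally yields -15: V ∈ {1, 6}. In that subpopulation Q = 4, -1, mean 1.5.
Difference = 3 − 1.5 = 1.5.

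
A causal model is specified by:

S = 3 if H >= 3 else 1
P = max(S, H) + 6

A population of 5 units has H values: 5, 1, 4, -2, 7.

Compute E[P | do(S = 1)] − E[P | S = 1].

The intervention sets S=1 in all 5 units regardless of H. Recomputing P per unit gives 11, 7, 10, 7, 13; average 9.6.
Conditioning on S=1 selects the 2 unit(s) with H ∈ {1, -2}. Their P values: 7, 7. Mean = 7.
Difference = 9.6 − 7 = 2.6.

2.6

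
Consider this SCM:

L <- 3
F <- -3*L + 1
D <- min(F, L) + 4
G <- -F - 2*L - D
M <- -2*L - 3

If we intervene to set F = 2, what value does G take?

Under do(F=2), the mechanism F <- -3*L + 1 is discarded; F is fixed at 2.
D = min(F, L) + 4  [with F=2, L=3]  = 6
G = -F - 2*L - D  [with F=2, L=3, D=6]  = -14

-14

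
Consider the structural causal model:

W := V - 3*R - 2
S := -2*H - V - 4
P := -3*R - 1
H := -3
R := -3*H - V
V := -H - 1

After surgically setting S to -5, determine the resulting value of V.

2

Under do(S=-5), the mechanism S := -2*H - V - 4 is discarded; S is fixed at -5.
Since V is not a descendant of the intervened variable, it is unaffected.
V = -H - 1  [with H=-3]  = 2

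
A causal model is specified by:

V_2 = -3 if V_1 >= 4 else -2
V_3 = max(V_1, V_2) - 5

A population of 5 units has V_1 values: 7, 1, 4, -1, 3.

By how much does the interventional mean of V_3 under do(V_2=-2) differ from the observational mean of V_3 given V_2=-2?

do(V_2=-2) breaks V_2's dependence on V_1. With V_2=-2 fixed, V_3 across the units is 2, -4, -1, -6, -2, mean -2.2.
Conditioning on V_2=-2 selects the 3 unit(s) with V_1 ∈ {1, -1, 3}. Their V_3 values: -4, -6, -2. Mean = -4.
Difference = -2.2 − (-4) = 1.8.

1.8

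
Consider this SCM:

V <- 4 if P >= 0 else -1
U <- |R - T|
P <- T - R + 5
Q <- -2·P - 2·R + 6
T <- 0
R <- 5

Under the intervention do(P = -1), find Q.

-2

do(P=-1) replaces the equation P <- T - R + 5 with the constant P = -1.
Q = -2·P - 2·R + 6  [with P=-1, R=5]  = -2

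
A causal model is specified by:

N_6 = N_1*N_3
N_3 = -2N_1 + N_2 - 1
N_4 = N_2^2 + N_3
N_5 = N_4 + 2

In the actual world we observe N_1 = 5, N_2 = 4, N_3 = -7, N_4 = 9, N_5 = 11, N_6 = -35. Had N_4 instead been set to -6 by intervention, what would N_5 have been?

Intervening sets N_4 = -6 and removes its equation (N_4 = N_2^2 + N_3).
N_5 = N_4 + 2  [with N_4=-6]  = -4

-4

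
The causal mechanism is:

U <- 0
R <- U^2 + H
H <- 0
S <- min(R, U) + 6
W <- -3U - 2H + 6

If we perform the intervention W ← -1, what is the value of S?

The intervention breaks the incoming arrows to W: W <- -3U - 2H + 6 no longer applies, and W = -1.
Since S is not a descendant of the intervened variable, it is unaffected.
R = U^2 + H  [with U=0, H=0]  = 0
S = min(R, U) + 6  [with R=0, U=0]  = 6

6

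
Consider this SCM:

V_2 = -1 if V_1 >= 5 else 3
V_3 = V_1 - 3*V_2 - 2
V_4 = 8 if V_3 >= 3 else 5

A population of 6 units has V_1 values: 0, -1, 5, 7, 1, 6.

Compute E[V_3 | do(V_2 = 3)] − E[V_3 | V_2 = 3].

Under do(V_2=3), V_2's equation is replaced by V_2=3 for every unit. Per-unit V_3: -11, -12, -6, -4, -10, -5. Mean = -8.
Observing V_2=3 restricts to units where V_2's equation naturally yields 3: V_1 ∈ {0, -1, 1}. In that subpopulation V_3 = -11, -12, -10, mean -11.
Difference = -8 − (-11) = 3.

3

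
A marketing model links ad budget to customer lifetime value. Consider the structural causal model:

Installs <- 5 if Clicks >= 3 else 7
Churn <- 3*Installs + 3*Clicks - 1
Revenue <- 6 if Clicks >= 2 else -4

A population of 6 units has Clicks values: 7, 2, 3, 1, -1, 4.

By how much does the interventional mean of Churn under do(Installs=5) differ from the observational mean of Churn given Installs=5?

-6

do(Installs=5) breaks Installs's dependence on Clicks. With Installs=5 fixed, Churn across the units is 35, 20, 23, 17, 11, 26, mean 22.
E[Churn|Installs=5] averages over only the 3 units with Installs=5 (Clicks = 7, 3, 4): Churn = 35, 23, 26, mean 28.
Difference = 22 − 28 = -6.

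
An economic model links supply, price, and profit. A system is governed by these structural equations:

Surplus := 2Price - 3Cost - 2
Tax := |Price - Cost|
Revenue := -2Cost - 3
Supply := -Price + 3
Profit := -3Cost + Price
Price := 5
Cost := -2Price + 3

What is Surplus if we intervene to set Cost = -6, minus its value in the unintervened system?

-3

The intervention breaks the incoming arrows to Cost: Cost := -2Price + 3 no longer applies, and Cost = -6.
Surplus = 2Price - 3Cost - 2  [with Price=5, Cost=-6]  = 26
Without intervention: Cost = -2Price + 3  [with Price=5]  = -7; Surplus = 2Price - 3Cost - 2  [with Price=5, Cost=-7]  = 29.
Change = 26 − 29 = -3.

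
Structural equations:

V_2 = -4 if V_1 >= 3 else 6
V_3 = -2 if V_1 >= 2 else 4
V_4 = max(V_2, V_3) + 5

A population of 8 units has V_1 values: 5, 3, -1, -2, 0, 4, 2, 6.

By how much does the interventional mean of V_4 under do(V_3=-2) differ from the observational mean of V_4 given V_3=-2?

2.4

Every unit gets V_3=-2 under the intervention. V_4 values become 3, 3, 11, 11, 11, 3, 11, 3; E[V_4|do(V_3=-2)] = 7.
Observing V_3=-2 restricts to units where V_3's equation naturally yields -2: V_1 ∈ {5, 3, 4, 2, 6}. In that subpopulation V_4 = 3, 3, 3, 11, 3, mean 4.6.
Difference = 7 − 4.6 = 2.4.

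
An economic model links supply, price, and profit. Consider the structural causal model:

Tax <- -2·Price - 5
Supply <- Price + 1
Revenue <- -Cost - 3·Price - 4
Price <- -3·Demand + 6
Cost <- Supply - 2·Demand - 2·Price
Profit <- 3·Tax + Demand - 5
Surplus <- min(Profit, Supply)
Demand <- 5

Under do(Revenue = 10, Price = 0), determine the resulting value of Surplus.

-15

Under do(Revenue = 10, Price = 0), each intervened variable's structural equation is replaced by its fixed value.
Supply = Price + 1  [with Price=0]  = 1
Tax = -2·Price - 5  [with Price=0]  = -5
Profit = 3·Tax + Demand - 5  [with Tax=-5, Demand=5]  = -15
Surplus = min(Profit, Supply)  [with Profit=-15, Supply=1]  = -15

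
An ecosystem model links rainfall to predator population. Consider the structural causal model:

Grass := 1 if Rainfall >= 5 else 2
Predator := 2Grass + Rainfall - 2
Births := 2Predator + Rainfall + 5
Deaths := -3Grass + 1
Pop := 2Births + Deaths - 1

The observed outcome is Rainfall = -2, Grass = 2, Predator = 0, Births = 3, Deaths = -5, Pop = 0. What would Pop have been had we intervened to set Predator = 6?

24

The intervention breaks the incoming arrows to Predator: Predator := 2Grass + Rainfall - 2 no longer applies, and Predator = 6.
Grass = 1 if Rainfall >= 5 else 2  [with Rainfall=-2]  = 2
Births = 2Predator + Rainfall + 5  [with Predator=6, Rainfall=-2]  = 15
Deaths = -3Grass + 1  [with Grass=2]  = -5
Pop = 2Births + Deaths - 1  [with Births=15, Deaths=-5]  = 24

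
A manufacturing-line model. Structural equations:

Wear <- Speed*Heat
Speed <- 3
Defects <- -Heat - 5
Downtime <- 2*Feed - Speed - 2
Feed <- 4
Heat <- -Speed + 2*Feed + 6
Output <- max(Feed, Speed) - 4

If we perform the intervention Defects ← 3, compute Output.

The intervention breaks the incoming arrows to Defects: Defects <- -Heat - 5 no longer applies, and Defects = 3.
Since Output is not a descendant of the intervened variable, it is unaffected.
Output = max(Feed, Speed) - 4  [with Feed=4, Speed=3]  = 0

0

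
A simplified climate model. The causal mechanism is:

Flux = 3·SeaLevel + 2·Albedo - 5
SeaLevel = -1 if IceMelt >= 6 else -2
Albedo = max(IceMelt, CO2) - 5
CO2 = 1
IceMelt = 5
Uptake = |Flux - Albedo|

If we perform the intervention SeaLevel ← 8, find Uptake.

Under do(SeaLevel=8), the mechanism SeaLevel = -1 if IceMelt >= 6 else -2 is discarded; SeaLevel is fixed at 8.
Albedo = max(IceMelt, CO2) - 5  [with IceMelt=5, CO2=1]  = 0
Flux = 3·SeaLevel + 2·Albedo - 5  [with SeaLevel=8, Albedo=0]  = 19
Uptake = |Flux - Albedo|  [with Flux=19, Albedo=0]  = 19

19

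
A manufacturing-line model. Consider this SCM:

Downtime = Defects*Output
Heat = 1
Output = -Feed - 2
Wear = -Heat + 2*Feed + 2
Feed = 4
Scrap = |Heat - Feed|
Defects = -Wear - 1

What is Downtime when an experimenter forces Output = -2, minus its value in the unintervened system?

-40

Intervening sets Output = -2 and removes its equation (Output = -Feed - 2).
Wear = -Heat + 2*Feed + 2  [with Heat=1, Feed=4]  = 9
Defects = -Wear - 1  [with Wear=9]  = -10
Downtime = Defects*Output  [with Defects=-10, Output=-2]  = 20
Without intervention: Wear = -Heat + 2*Feed + 2  [with Heat=1, Feed=4]  = 9; Defects = -Wear - 1  [with Wear=9]  = -10; Output = -Feed - 2  [with Feed=4]  = -6; Downtime = Defects*Output  [with Defects=-10, Output=-6]  = 60.
Change = 20 − 60 = -40.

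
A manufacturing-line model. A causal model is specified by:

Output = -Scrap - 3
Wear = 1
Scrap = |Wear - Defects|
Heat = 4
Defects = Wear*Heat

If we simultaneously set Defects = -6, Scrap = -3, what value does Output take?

0

Setting Defects = -6, Scrap = -3 by intervention discards those variables' equations.
Output = -Scrap - 3  [with Scrap=-3]  = 0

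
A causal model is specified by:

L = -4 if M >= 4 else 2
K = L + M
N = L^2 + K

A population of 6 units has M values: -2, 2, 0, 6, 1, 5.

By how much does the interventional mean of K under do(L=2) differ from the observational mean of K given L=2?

Under do(L=2), L's equation is replaced by L=2 for every unit. Per-unit K: 0, 4, 2, 8, 3, 7. Mean = 4.
Conditioning on L=2 selects the 4 unit(s) with M ∈ {-2, 2, 0, 1}. Their K values: 0, 4, 2, 3. Mean = 2.25.
Difference = 4 − 2.25 = 1.75.

1.75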